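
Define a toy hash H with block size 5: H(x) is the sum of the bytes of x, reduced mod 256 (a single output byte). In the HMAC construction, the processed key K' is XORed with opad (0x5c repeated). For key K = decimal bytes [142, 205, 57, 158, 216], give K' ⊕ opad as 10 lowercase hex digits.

d29165c284

Key decimal bytes [142, 205, 57, 158, 216] = 8e cd 39 9e d8 is exactly B = 5 bytes: K' = 8e cd 39 9e d8.
XOR each byte with 0x5c: 8e⊕5c=d2, cd⊕5c=91, 39⊕5c=65, 9e⊕5c=c2, d8⊕5c=84.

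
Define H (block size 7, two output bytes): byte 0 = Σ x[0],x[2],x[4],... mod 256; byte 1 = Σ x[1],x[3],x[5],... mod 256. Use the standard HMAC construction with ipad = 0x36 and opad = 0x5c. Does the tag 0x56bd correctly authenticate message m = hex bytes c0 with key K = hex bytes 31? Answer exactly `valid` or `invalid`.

Key hex bytes 31 is 1 byte ≤ B = 7; zero-pad to 7 bytes: K' = 31 00 00 00 00 00 00.
K' ⊕ ipad = 07 36 36 36 36 36 36; K' ⊕ opad = 6d 5c 5c 5c 5c 5c 5c.
Inner hash: even-index sum = 169 mod 256 = 169; odd-index sum = 354 mod 256 = 98 → a9 62.
Outer hash (recomputed tag): even-index sum = 483 mod 256 = 227; odd-index sum = 445 mod 256 = 189 → e3 bd.
Recomputed tag = e3bd; claimed = 56bd → mismatch.

invalid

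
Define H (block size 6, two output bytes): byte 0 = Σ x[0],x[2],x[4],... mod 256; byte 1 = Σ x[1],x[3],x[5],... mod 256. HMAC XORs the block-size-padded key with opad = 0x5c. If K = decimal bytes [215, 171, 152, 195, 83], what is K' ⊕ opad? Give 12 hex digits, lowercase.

8bf7c49f0f5c

Key decimal bytes [215, 171, 152, 195, 83] = d7 ab 98 c3 53 is 5 bytes ≤ B = 6; zero-pad to 6 bytes: K' = d7 ab 98 c3 53 00.
XOR each byte with 0x5c: d7⊕5c=8b, ab⊕5c=f7, 98⊕5c=c4, c3⊕5c=9f, 53⊕5c=0f, 00⊕5c=5c.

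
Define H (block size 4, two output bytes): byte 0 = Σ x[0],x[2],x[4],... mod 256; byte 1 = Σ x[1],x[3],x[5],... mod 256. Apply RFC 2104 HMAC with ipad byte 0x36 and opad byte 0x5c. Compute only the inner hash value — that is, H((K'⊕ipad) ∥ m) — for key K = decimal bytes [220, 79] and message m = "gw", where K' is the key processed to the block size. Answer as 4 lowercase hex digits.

Key decimal bytes [220, 79] = dc 4f is 2 bytes ≤ B = 4; zero-pad to 4 bytes: K' = dc 4f 00 00.
K' ⊕ ipad = ea 79 36 36.
Inner input = ea 79 36 36 ∥ 67 77.
Inner hash: even-index sum = 391 mod 256 = 135; odd-index sum = 294 mod 256 = 38 → 87 26.

8726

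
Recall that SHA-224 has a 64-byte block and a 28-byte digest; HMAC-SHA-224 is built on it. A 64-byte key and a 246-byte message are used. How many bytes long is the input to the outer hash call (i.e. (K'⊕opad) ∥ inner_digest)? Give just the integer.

92

Key is 64 ≤ 64 bytes, zero-padded: |K'| = 64.
Outer input = (K'⊕opad) ∥ H(inner) → 64 + 28 = 92 bytes.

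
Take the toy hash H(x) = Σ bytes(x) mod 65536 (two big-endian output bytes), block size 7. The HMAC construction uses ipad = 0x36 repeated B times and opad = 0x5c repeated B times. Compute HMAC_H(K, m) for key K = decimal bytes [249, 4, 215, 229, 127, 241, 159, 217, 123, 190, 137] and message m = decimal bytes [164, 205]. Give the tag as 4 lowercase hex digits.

Key decimal bytes [249, 4, 215, 229, 127, 241, 159, 217, 123, 190, 137] = f9 04 d7 e5 7f f1 9f d9 7b be 89 is 11 bytes > B = 7, so hash it first: H(key) = 07 63, then zero-pad to 7 bytes: K' = 07 63 00 00 00 00 00.
K' ⊕ ipad = 31 55 36 36 36 36 36.  K' ⊕ opad = 5b 3f 5c 5c 5c 5c 5c.
Inner input = (K'⊕ipad) ∥ m = 31 55 36 36 36 36 36 ∥ a4 cd.
Inner hash: sum = 49+85+54+54+54+54+54+164+205 = 773 → 03 05.
Outer input = (K'⊕opad) ∥ inner = 5b 3f 5c 5c 5c 5c 5c ∥ 03 05.
Outer hash (tag): sum = 91+63+92+92+92+92+92+3+5 = 622 → 02 6e.

026e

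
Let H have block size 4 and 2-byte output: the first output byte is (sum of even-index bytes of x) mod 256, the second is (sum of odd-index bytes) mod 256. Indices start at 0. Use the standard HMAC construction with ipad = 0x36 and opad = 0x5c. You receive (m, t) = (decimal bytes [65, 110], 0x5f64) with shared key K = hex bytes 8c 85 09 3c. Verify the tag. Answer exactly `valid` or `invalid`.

Key hex bytes 8c 85 09 3c is exactly B = 4 bytes: K' = 8c 85 09 3c.
K' ⊕ ipad = ba b3 3f 0a; K' ⊕ opad = d0 d9 55 60.
Inner hash: even-index sum = 314 mod 256 = 58; odd-index sum = 299 mod 256 = 43 → 3a 2b.
Outer hash (recomputed tag): even-index sum = 351 mod 256 = 95; odd-index sum = 356 mod 256 = 100 → 5f 64.
Recomputed tag = 5f64; claimed = 5f64 → match.

valid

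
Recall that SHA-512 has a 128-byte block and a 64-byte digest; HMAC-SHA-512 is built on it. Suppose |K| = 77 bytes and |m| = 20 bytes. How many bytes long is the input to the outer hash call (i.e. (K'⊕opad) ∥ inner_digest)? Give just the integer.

Key is 77 ≤ 128 bytes, zero-padded: |K'| = 128.
Outer input = (K'⊕opad) ∥ H(inner) → 128 + 64 = 192 bytes.

192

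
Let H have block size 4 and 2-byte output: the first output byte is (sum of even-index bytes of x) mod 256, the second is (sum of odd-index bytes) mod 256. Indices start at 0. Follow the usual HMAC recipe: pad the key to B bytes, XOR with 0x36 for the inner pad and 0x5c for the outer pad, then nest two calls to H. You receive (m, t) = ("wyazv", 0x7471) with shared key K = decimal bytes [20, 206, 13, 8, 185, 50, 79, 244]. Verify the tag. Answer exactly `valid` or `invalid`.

invalid

Key decimal bytes [20, 206, 13, 8, 185, 50, 79, 244] = 14 ce 0d 08 b9 32 4f f4 is 8 bytes > B = 4, so hash it first: H(key) = 29 fc, then zero-pad to 4 bytes: K' = 29 fc 00 00.
K' ⊕ ipad = 1f ca 36 36; K' ⊕ opad = 75 a0 5c 5c.
Inner hash: even-index sum = 419 mod 256 = 163; odd-index sum = 499 mod 256 = 243 → a3 f3.
Outer hash (recomputed tag): even-index sum = 372 mod 256 = 116; odd-index sum = 495 mod 256 = 239 → 74 ef.
Recomputed tag = 74ef; claimed = 7471 → mismatch.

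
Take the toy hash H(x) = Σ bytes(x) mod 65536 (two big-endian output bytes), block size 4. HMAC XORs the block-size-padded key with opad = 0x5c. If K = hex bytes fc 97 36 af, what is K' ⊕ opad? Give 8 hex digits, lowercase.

a0cb6af3

Key hex bytes fc 97 36 af is exactly B = 4 bytes: K' = fc 97 36 af.
XOR each byte with 0x5c: fc⊕5c=a0, 97⊕5c=cb, 36⊕5c=6a, af⊕5c=f3.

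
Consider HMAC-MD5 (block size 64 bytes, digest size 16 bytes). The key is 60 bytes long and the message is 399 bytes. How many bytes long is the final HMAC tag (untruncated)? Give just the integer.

16

The tag is one MD5 digest: 16 bytes.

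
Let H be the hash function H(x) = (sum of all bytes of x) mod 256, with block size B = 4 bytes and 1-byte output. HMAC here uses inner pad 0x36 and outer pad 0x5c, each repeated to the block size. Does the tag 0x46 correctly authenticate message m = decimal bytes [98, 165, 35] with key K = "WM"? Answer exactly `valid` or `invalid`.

valid

Key "WM" = 57 4d is 2 bytes ≤ B = 4; zero-pad to 4 bytes: K' = 57 4d 00 00.
K' ⊕ ipad = 61 7b 36 36; K' ⊕ opad = 0b 11 5c 5c.
Inner hash: sum = 97+123+54+54+98+165+35 = 626; mod 256 = 114 → 72.
Outer hash (recomputed tag): sum = 11+17+92+92+114 = 326; mod 256 = 70 → 46.
Recomputed tag = 46; claimed = 46 → match.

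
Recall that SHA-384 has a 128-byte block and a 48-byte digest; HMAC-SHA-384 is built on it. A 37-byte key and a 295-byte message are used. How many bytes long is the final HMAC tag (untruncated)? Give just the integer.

The tag is one SHA-384 digest: 48 bytes.

48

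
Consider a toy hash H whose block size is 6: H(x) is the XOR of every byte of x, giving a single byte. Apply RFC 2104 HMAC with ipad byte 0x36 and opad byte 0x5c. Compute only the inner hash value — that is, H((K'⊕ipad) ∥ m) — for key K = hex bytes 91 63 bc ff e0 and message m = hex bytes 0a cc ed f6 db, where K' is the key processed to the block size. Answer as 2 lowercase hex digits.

Key hex bytes 91 63 bc ff e0 is 5 bytes ≤ B = 6; zero-pad to 6 bytes: K' = 91 63 bc ff e0 00.
K' ⊕ ipad = a7 55 8a c9 d6 36.
Inner input = a7 55 8a c9 d6 36 ∥ 0a cc ed f6 db.
Inner hash: XOR a7⊕55⊕8a⊕c9⊕d6⊕36⊕0a⊕cc⊕ed⊕f6⊕db = 57.

57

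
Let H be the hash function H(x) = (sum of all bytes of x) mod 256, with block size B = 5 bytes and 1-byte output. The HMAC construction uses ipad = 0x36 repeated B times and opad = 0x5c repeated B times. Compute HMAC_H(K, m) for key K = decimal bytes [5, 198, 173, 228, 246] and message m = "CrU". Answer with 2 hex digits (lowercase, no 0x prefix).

Key decimal bytes [5, 198, 173, 228, 246] = 05 c6 ad e4 f6 is exactly B = 5 bytes: K' = 05 c6 ad e4 f6.
K' ⊕ ipad = 33 f0 9b d2 c0.  K' ⊕ opad = 59 9a f1 b8 aa.
Inner input = (K'⊕ipad) ∥ m = 33 f0 9b d2 c0 ∥ 43 72 55.
Inner hash: sum = 51+240+155+210+192+67+114+85 = 1114; mod 256 = 90 → 5a.
Outer input = (K'⊕opad) ∥ inner = 59 9a f1 b8 aa ∥ 5a.
Outer hash (tag): sum = 89+154+241+184+170+90 = 928; mod 256 = 160 → a0.

a0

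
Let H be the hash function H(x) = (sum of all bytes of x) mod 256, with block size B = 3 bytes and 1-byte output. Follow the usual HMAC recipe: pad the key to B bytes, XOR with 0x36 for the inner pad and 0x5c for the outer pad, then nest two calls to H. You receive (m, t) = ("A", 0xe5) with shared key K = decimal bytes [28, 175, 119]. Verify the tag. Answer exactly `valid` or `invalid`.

Key decimal bytes [28, 175, 119] = 1c af 77 is exactly B = 3 bytes: K' = 1c af 77.
K' ⊕ ipad = 2a 99 41; K' ⊕ opad = 40 f3 2b.
Inner hash: sum = 42+153+65+65 = 325; mod 256 = 69 → 45.
Outer hash (recomputed tag): sum = 64+243+43+69 = 419; mod 256 = 163 → a3.
Recomputed tag = a3; claimed = e5 → mismatch.

invalid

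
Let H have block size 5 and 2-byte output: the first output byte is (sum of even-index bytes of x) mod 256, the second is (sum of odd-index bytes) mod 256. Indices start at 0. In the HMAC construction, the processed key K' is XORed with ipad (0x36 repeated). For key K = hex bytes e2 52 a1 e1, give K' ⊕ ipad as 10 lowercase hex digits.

Key hex bytes e2 52 a1 e1 is 4 bytes ≤ B = 5; zero-pad to 5 bytes: K' = e2 52 a1 e1 00.
XOR each byte with 0x36: e2⊕36=d4, 52⊕36=64, a1⊕36=97, e1⊕36=d7, 00⊕36=36.

d46497d736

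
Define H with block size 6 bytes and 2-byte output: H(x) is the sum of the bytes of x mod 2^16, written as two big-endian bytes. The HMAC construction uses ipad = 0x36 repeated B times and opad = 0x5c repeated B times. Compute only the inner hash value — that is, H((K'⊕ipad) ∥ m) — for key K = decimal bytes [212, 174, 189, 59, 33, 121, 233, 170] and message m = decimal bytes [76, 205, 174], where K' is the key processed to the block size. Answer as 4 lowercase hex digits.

Key decimal bytes [212, 174, 189, 59, 33, 121, 233, 170] = d4 ae bd 3b 21 79 e9 aa is 8 bytes > B = 6, so hash it first: H(key) = 04 a7, then zero-pad to 6 bytes: K' = 04 a7 00 00 00 00.
K' ⊕ ipad = 32 91 36 36 36 36.
Inner input = 32 91 36 36 36 36 ∥ 4c cd ae.
Inner hash: sum = 50+145+54+54+54+54+76+205+174 = 866 → 03 62.

0362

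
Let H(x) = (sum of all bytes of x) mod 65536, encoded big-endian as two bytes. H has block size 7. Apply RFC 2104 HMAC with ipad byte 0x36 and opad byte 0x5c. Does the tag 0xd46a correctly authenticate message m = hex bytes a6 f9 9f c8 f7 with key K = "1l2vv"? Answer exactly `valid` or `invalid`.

Key "1l2vv" = 31 6c 32 76 76 is 5 bytes ≤ B = 7; zero-pad to 7 bytes: K' = 31 6c 32 76 76 00 00.
K' ⊕ ipad = 07 5a 04 40 40 36 36; K' ⊕ opad = 6d 30 6e 2a 2a 5c 5c.
Inner hash: sum = 7+90+4+64+64+54+54+166+249+159+200+247 = 1358 → 05 4e.
Outer hash (recomputed tag): sum = 109+48+110+42+42+92+92+5+78 = 618 → 02 6a.
Recomputed tag = 026a; claimed = d46a → mismatch.

invalid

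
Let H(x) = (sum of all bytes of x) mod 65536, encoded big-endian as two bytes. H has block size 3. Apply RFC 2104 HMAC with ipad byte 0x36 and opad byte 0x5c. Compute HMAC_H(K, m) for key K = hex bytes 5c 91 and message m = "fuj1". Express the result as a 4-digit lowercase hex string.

01e8

Key hex bytes 5c 91 is 2 bytes ≤ B = 3; zero-pad to 3 bytes: K' = 5c 91 00.
K' ⊕ ipad = 6a a7 36.  K' ⊕ opad = 00 cd 5c.
Inner input = (K'⊕ipad) ∥ m = 6a a7 36 ∥ 66 75 6a 31.
Inner hash: sum = 106+167+54+102+117+106+49 = 701 → 02 bd.
Outer input = (K'⊕opad) ∥ inner = 00 cd 5c ∥ 02 bd.
Outer hash (tag): sum = 0+205+92+2+189 = 488 → 01 e8.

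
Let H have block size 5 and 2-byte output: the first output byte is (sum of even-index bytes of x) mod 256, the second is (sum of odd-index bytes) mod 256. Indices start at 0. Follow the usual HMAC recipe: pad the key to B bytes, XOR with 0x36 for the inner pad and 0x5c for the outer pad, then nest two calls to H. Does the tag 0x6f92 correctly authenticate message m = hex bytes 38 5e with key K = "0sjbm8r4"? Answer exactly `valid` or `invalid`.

invalid

Key "0sjbm8r4" = 30 73 6a 62 6d 38 72 34 is 8 bytes > B = 5, so hash it first: H(key) = 79 41, then zero-pad to 5 bytes: K' = 79 41 00 00 00.
K' ⊕ ipad = 4f 77 36 36 36; K' ⊕ opad = 25 1d 5c 5c 5c.
Inner hash: even-index sum = 281 mod 256 = 25; odd-index sum = 229 mod 256 = 229 → 19 e5.
Outer hash (recomputed tag): even-index sum = 450 mod 256 = 194; odd-index sum = 146 mod 256 = 146 → c2 92.
Recomputed tag = c292; claimed = 6f92 → mismatch.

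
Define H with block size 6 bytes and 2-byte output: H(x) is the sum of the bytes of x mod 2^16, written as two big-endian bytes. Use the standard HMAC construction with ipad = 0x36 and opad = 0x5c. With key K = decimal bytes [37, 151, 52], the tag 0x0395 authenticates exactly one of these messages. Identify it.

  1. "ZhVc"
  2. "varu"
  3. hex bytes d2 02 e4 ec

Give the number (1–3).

1

Key decimal bytes [37, 151, 52] = 25 97 34 is 3 bytes ≤ B = 6; zero-pad to 6 bytes: K' = 25 97 34 00 00 00.
K' ⊕ ipad = 13 a1 02 36 36 36; K' ⊕ opad = 79 cb 68 5c 5c 5c.
m1: inner = H(13 a1 02 36 36 36 5a 68 56 63) = 02 d3; tag = H(79 cb 68 5c 5c 5c 02 d3) = 0395 ← matches
m2: inner = H(13 a1 02 36 36 36 76 61 72 75) = 03 16; tag = H(79 cb 68 5c 5c 5c 03 16) = 02d9
m3: inner = H(13 a1 02 36 36 36 d2 02 e4 ec) = 03 fc; tag = H(79 cb 68 5c 5c 5c 03 fc) = 03bf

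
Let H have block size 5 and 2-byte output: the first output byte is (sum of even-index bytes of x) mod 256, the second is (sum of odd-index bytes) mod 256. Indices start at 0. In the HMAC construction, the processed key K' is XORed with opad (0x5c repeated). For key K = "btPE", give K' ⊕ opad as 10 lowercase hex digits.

Key "btPE" = 62 74 50 45 is 4 bytes ≤ B = 5; zero-pad to 5 bytes: K' = 62 74 50 45 00.
XOR each byte with 0x5c: 62⊕5c=3e, 74⊕5c=28, 50⊕5c=0c, 45⊕5c=19, 00⊕5c=5c.

3e280c195c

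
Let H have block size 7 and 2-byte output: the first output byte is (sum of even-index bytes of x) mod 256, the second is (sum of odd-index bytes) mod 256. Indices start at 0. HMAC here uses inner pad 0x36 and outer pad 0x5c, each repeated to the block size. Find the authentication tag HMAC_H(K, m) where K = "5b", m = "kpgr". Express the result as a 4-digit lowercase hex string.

0f7d

Key "5b" = 35 62 is 2 bytes ≤ B = 7; zero-pad to 7 bytes: K' = 35 62 00 00 00 00 00.
K' ⊕ ipad = 03 54 36 36 36 36 36.  K' ⊕ opad = 69 3e 5c 5c 5c 5c 5c.
Inner input = (K'⊕ipad) ∥ m = 03 54 36 36 36 36 36 ∥ 6b 70 67 72.
Inner hash: even-index sum = 391 mod 256 = 135; odd-index sum = 402 mod 256 = 146 → 87 92.
Outer input = (K'⊕opad) ∥ inner = 69 3e 5c 5c 5c 5c 5c ∥ 87 92.
Outer hash (tag): even-index sum = 527 mod 256 = 15; odd-index sum = 381 mod 256 = 125 → 0f 7d.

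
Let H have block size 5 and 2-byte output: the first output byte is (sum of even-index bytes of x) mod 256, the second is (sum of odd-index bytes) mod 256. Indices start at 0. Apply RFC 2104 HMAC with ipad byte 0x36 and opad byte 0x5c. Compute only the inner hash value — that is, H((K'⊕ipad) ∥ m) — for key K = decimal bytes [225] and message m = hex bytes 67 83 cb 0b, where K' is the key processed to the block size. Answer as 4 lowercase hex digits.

d19e

Key decimal bytes [225] = e1 is 1 byte ≤ B = 5; zero-pad to 5 bytes: K' = e1 00 00 00 00.
K' ⊕ ipad = d7 36 36 36 36.
Inner input = d7 36 36 36 36 ∥ 67 83 cb 0b.
Inner hash: even-index sum = 465 mod 256 = 209; odd-index sum = 414 mod 256 = 158 → d1 9e.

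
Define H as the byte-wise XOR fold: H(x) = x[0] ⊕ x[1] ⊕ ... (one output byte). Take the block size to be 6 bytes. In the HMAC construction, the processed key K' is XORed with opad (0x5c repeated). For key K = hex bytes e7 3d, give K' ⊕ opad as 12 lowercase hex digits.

Key hex bytes e7 3d is 2 bytes ≤ B = 6; zero-pad to 6 bytes: K' = e7 3d 00 00 00 00.
XOR each byte with 0x5c: e7⊕5c=bb, 3d⊕5c=61, 00⊕5c=5c, 00⊕5c=5c, 00⊕5c=5c, 00⊕5c=5c.

bb615c5c5c5c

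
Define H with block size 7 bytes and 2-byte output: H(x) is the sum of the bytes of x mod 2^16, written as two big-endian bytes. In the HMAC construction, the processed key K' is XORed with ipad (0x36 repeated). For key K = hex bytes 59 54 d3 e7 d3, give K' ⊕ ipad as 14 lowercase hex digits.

Key hex bytes 59 54 d3 e7 d3 is 5 bytes ≤ B = 7; zero-pad to 7 bytes: K' = 59 54 d3 e7 d3 00 00.
XOR each byte with 0x36: 59⊕36=6f, 54⊕36=62, d3⊕36=e5, e7⊕36=d1, d3⊕36=e5, 00⊕36=36, 00⊕36=36.

6f62e5d1e53636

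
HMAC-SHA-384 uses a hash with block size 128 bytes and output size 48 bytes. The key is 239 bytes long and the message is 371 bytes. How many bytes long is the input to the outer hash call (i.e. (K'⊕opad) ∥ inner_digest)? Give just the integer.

176

Key is 239 > 128 bytes, so it is hashed to 48 bytes then zero-padded to 128: |K'| = 128.
Outer input = (K'⊕opad) ∥ H(inner) → 128 + 48 = 176 bytes.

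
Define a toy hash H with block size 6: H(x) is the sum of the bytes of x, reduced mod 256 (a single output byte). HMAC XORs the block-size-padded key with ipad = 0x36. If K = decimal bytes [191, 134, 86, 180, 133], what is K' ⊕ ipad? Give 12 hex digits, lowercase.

Key decimal bytes [191, 134, 86, 180, 133] = bf 86 56 b4 85 is 5 bytes ≤ B = 6; zero-pad to 6 bytes: K' = bf 86 56 b4 85 00.
XOR each byte with 0x36: bf⊕36=89, 86⊕36=b0, 56⊕36=60, b4⊕36=82, 85⊕36=b3, 00⊕36=36.

89b06082b336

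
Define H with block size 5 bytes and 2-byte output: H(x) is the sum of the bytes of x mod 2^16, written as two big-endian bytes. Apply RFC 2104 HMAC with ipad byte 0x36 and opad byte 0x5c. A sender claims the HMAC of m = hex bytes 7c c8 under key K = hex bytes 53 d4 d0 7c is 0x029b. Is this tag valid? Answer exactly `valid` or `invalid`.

Key hex bytes 53 d4 d0 7c is 4 bytes ≤ B = 5; zero-pad to 5 bytes: K' = 53 d4 d0 7c 00.
K' ⊕ ipad = 65 e2 e6 4a 36; K' ⊕ opad = 0f 88 8c 20 5c.
Inner hash: sum = 101+226+230+74+54+124+200 = 1009 → 03 f1.
Outer hash (recomputed tag): sum = 15+136+140+32+92+3+241 = 659 → 02 93.
Recomputed tag = 0293; claimed = 029b → mismatch.

invalid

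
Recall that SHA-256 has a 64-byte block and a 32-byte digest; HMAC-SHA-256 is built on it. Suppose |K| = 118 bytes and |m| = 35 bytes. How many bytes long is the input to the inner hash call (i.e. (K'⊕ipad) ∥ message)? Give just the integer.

99

Key is 118 > 64 bytes, so it is hashed to 32 bytes then zero-padded to 64: |K'| = 64.
Inner input = (K'⊕ipad) ∥ m → 64 + 35 = 99 bytes.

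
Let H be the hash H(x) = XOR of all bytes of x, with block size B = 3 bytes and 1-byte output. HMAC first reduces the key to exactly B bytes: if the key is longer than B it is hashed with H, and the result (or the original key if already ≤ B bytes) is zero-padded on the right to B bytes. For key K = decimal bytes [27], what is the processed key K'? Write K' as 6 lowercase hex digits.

1b0000

Key decimal bytes [27] = 1b is 1 byte ≤ B = 3; zero-pad to 3 bytes: K' = 1b 00 00.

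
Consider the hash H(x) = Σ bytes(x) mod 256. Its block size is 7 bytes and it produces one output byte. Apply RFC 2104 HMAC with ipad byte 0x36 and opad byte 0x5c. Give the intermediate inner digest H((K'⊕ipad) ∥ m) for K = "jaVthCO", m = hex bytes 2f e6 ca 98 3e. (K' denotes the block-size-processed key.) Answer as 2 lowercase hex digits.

Key "jaVthCO" = 6a 61 56 74 68 43 4f is exactly B = 7 bytes: K' = 6a 61 56 74 68 43 4f.
K' ⊕ ipad = 5c 57 60 42 5e 75 79.
Inner input = 5c 57 60 42 5e 75 79 ∥ 2f e6 ca 98 3e.
Inner hash: sum = 92+87+96+66+94+117+121+47+230+202+152+62 = 1366; mod 256 = 86 → 56.

56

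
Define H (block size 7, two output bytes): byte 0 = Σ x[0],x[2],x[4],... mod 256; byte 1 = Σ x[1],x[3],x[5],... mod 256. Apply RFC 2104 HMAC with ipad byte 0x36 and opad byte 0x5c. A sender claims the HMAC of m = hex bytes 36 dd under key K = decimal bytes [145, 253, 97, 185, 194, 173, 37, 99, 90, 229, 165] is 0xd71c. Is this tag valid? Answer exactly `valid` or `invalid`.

Key decimal bytes [145, 253, 97, 185, 194, 173, 37, 99, 90, 229, 165] = 91 fd 61 b9 c2 ad 25 63 5a e5 a5 is 11 bytes > B = 7, so hash it first: H(key) = d8 ab, then zero-pad to 7 bytes: K' = d8 ab 00 00 00 00 00.
K' ⊕ ipad = ee 9d 36 36 36 36 36; K' ⊕ opad = 84 f7 5c 5c 5c 5c 5c.
Inner hash: even-index sum = 621 mod 256 = 109; odd-index sum = 319 mod 256 = 63 → 6d 3f.
Outer hash (recomputed tag): even-index sum = 471 mod 256 = 215; odd-index sum = 540 mod 256 = 28 → d7 1c.
Recomputed tag = d71c; claimed = d71c → match.

valid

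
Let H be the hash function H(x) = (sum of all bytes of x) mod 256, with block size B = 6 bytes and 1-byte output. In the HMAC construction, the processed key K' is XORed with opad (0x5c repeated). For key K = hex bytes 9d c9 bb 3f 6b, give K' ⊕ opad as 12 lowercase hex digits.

c195e763375c

Key hex bytes 9d c9 bb 3f 6b is 5 bytes ≤ B = 6; zero-pad to 6 bytes: K' = 9d c9 bb 3f 6b 00.
XOR each byte with 0x5c: 9d⊕5c=c1, c9⊕5c=95, bb⊕5c=e7, 3f⊕5c=63, 6b⊕5c=37, 00⊕5c=5c.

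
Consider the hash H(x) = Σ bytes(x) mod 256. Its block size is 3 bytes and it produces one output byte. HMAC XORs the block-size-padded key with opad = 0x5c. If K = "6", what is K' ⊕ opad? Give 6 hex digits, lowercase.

6a5c5c

Key "6" = 36 is 1 byte ≤ B = 3; zero-pad to 3 bytes: K' = 36 00 00.
XOR each byte with 0x5c: 36⊕5c=6a, 00⊕5c=5c, 00⊕5c=5c.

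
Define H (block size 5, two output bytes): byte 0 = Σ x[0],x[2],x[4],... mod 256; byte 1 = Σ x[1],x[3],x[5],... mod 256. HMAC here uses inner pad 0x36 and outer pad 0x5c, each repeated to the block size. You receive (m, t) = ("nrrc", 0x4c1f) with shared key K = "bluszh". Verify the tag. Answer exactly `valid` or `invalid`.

Key "bluszh" = 62 6c 75 73 7a 68 is 6 bytes > B = 5, so hash it first: H(key) = 51 47, then zero-pad to 5 bytes: K' = 51 47 00 00 00.
K' ⊕ ipad = 67 71 36 36 36; K' ⊕ opad = 0d 1b 5c 5c 5c.
Inner hash: even-index sum = 424 mod 256 = 168; odd-index sum = 391 mod 256 = 135 → a8 87.
Outer hash (recomputed tag): even-index sum = 332 mod 256 = 76; odd-index sum = 287 mod 256 = 31 → 4c 1f.
Recomputed tag = 4c1f; claimed = 4c1f → match.

valid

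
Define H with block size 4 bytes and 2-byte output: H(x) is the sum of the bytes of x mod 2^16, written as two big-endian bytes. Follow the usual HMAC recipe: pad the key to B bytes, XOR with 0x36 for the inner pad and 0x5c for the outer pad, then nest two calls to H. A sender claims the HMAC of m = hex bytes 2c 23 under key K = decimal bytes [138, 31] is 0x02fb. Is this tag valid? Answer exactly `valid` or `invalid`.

Key decimal bytes [138, 31] = 8a 1f is 2 bytes ≤ B = 4; zero-pad to 4 bytes: K' = 8a 1f 00 00.
K' ⊕ ipad = bc 29 36 36; K' ⊕ opad = d6 43 5c 5c.
Inner hash: sum = 188+41+54+54+44+35 = 416 → 01 a0.
Outer hash (recomputed tag): sum = 214+67+92+92+1+160 = 626 → 02 72.
Recomputed tag = 0272; claimed = 02fb → mismatch.

invalid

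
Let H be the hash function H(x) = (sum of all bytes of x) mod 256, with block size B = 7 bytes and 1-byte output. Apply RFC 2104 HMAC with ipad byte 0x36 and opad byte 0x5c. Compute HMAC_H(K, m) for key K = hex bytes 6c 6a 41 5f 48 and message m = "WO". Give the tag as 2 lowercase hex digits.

Key hex bytes 6c 6a 41 5f 48 is 5 bytes ≤ B = 7; zero-pad to 7 bytes: K' = 6c 6a 41 5f 48 00 00.
K' ⊕ ipad = 5a 5c 77 69 7e 36 36.  K' ⊕ opad = 30 36 1d 03 14 5c 5c.
Inner input = (K'⊕ipad) ∥ m = 5a 5c 77 69 7e 36 36 ∥ 57 4f.
Inner hash: sum = 90+92+119+105+126+54+54+87+79 = 806; mod 256 = 38 → 26.
Outer input = (K'⊕opad) ∥ inner = 30 36 1d 03 14 5c 5c ∥ 26.
Outer hash (tag): sum = 48+54+29+3+20+92+92+38 = 376; mod 256 = 120 → 78.

78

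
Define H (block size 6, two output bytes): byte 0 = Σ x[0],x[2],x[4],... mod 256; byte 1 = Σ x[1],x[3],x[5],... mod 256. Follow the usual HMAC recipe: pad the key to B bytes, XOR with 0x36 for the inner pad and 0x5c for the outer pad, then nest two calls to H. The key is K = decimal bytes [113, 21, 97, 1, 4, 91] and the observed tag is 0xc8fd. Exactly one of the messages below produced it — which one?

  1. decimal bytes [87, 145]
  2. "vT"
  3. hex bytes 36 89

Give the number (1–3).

Key decimal bytes [113, 21, 97, 1, 4, 91] = 71 15 61 01 04 5b is exactly B = 6 bytes: K' = 71 15 61 01 04 5b.
K' ⊕ ipad = 47 23 57 37 32 6d; K' ⊕ opad = 2d 49 3d 5d 58 07.
m1: inner = H(47 23 57 37 32 6d 57 91) = 27 58; tag = H(2d 49 3d 5d 58 07 27 58) = e905
m2: inner = H(47 23 57 37 32 6d 76 54) = 46 1b; tag = H(2d 49 3d 5d 58 07 46 1b) = 08c8
m3: inner = H(47 23 57 37 32 6d 36 89) = 06 50; tag = H(2d 49 3d 5d 58 07 06 50) = c8fd ← matches

3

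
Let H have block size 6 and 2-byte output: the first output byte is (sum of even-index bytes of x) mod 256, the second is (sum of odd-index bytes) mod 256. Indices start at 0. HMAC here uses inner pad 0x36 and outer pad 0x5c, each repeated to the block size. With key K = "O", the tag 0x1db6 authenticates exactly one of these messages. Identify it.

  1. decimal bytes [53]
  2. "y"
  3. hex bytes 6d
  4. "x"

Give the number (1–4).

3

Key "O" = 4f is 1 byte ≤ B = 6; zero-pad to 6 bytes: K' = 4f 00 00 00 00 00.
K' ⊕ ipad = 79 36 36 36 36 36; K' ⊕ opad = 13 5c 5c 5c 5c 5c.
m1: inner = H(79 36 36 36 36 36 35) = 1a a2; tag = H(13 5c 5c 5c 5c 5c 1a a2) = e5b6
m2: inner = H(79 36 36 36 36 36 79) = 5e a2; tag = H(13 5c 5c 5c 5c 5c 5e a2) = 29b6
m3: inner = H(79 36 36 36 36 36 6d) = 52 a2; tag = H(13 5c 5c 5c 5c 5c 52 a2) = 1db6 ← matches
m4: inner = H(79 36 36 36 36 36 78) = 5d a2; tag = H(13 5c 5c 5c 5c 5c 5d a2) = 28b6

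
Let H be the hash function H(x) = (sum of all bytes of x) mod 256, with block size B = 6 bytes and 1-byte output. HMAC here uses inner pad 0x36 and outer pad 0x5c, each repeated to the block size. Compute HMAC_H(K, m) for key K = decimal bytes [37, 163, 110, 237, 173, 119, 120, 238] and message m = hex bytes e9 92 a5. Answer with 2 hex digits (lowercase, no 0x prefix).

Key decimal bytes [37, 163, 110, 237, 173, 119, 120, 238] = 25 a3 6e ed ad 77 78 ee is 8 bytes > B = 6, so hash it first: H(key) = ad, then zero-pad to 6 bytes: K' = ad 00 00 00 00 00.
K' ⊕ ipad = 9b 36 36 36 36 36.  K' ⊕ opad = f1 5c 5c 5c 5c 5c.
Inner input = (K'⊕ipad) ∥ m = 9b 36 36 36 36 36 ∥ e9 92 a5.
Inner hash: sum = 155+54+54+54+54+54+233+146+165 = 969; mod 256 = 201 → c9.
Outer input = (K'⊕opad) ∥ inner = f1 5c 5c 5c 5c 5c ∥ c9.
Outer hash (tag): sum = 241+92+92+92+92+92+201 = 902; mod 256 = 134 → 86.

86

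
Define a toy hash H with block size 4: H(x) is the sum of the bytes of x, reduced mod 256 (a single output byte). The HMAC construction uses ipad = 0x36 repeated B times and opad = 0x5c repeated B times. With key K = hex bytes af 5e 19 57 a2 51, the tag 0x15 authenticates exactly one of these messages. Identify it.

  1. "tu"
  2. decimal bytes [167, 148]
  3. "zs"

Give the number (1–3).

3

Key hex bytes af 5e 19 57 a2 51 is 6 bytes > B = 4, so hash it first: H(key) = 70, then zero-pad to 4 bytes: K' = 70 00 00 00.
K' ⊕ ipad = 46 36 36 36; K' ⊕ opad = 2c 5c 5c 5c.
m1: inner = H(46 36 36 36 74 75) = d1; tag = H(2c 5c 5c 5c d1) = 11
m2: inner = H(46 36 36 36 a7 94) = 23; tag = H(2c 5c 5c 5c 23) = 63
m3: inner = H(46 36 36 36 7a 73) = d5; tag = H(2c 5c 5c 5c d5) = 15 ← matches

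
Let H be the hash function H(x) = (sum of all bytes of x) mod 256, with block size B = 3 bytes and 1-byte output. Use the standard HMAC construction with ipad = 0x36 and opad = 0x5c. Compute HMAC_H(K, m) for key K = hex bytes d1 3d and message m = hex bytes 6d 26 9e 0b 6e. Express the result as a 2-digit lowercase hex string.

Key hex bytes d1 3d is 2 bytes ≤ B = 3; zero-pad to 3 bytes: K' = d1 3d 00.
K' ⊕ ipad = e7 0b 36.  K' ⊕ opad = 8d 61 5c.
Inner input = (K'⊕ipad) ∥ m = e7 0b 36 ∥ 6d 26 9e 0b 6e.
Inner hash: sum = 231+11+54+109+38+158+11+110 = 722; mod 256 = 210 → d2.
Outer input = (K'⊕opad) ∥ inner = 8d 61 5c ∥ d2.
Outer hash (tag): sum = 141+97+92+210 = 540; mod 256 = 28 → 1c.

1c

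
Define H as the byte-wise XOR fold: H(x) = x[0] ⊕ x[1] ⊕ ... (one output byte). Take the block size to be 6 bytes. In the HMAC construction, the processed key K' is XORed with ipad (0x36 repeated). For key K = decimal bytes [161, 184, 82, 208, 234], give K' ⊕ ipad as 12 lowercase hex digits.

Key decimal bytes [161, 184, 82, 208, 234] = a1 b8 52 d0 ea is 5 bytes ≤ B = 6; zero-pad to 6 bytes: K' = a1 b8 52 d0 ea 00.
XOR each byte with 0x36: a1⊕36=97, b8⊕36=8e, 52⊕36=64, d0⊕36=e6, ea⊕36=dc, 00⊕36=36.

978e64e6dc36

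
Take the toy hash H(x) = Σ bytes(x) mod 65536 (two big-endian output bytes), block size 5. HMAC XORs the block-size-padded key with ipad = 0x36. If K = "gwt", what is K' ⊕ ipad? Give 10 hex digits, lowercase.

5141423636

Key "gwt" = 67 77 74 is 3 bytes ≤ B = 5; zero-pad to 5 bytes: K' = 67 77 74 00 00.
XOR each byte with 0x36: 67⊕36=51, 77⊕36=41, 74⊕36=42, 00⊕36=36, 00⊕36=36.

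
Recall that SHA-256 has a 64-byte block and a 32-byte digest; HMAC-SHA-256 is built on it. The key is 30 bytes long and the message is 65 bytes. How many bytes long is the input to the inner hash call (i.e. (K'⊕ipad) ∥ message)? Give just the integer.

Key is 30 ≤ 64 bytes, zero-padded: |K'| = 64.
Inner input = (K'⊕ipad) ∥ m → 64 + 65 = 129 bytes.

129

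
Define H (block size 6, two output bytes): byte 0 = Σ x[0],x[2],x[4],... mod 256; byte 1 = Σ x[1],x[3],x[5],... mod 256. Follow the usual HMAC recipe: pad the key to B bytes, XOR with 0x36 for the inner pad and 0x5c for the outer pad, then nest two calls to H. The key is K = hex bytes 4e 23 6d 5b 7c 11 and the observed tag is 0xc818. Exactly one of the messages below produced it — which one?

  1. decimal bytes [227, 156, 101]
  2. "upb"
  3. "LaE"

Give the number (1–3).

1

Key hex bytes 4e 23 6d 5b 7c 11 is exactly B = 6 bytes: K' = 4e 23 6d 5b 7c 11.
K' ⊕ ipad = 78 15 5b 6d 4a 27; K' ⊕ opad = 12 7f 31 07 20 4d.
m1: inner = H(78 15 5b 6d 4a 27 e3 9c 65) = 65 45; tag = H(12 7f 31 07 20 4d 65 45) = c818 ← matches
m2: inner = H(78 15 5b 6d 4a 27 75 70 62) = f4 19; tag = H(12 7f 31 07 20 4d f4 19) = 57ec
m3: inner = H(78 15 5b 6d 4a 27 4c 61 45) = ae 0a; tag = H(12 7f 31 07 20 4d ae 0a) = 11dd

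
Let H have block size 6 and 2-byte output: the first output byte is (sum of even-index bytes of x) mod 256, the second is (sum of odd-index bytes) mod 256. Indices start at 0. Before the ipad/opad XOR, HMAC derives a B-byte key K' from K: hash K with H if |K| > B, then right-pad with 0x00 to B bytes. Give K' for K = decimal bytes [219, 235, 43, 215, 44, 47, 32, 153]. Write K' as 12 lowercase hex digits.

528a00000000

|K| = 8 > B = 6, so first hash the key.
H(K): even-index sum = 338 mod 256 = 82; odd-index sum = 650 mod 256 = 138 → 52 8a.
Zero-pad H(K) = 52 8a to 6 bytes: K' = 52 8a 00 00 00 00.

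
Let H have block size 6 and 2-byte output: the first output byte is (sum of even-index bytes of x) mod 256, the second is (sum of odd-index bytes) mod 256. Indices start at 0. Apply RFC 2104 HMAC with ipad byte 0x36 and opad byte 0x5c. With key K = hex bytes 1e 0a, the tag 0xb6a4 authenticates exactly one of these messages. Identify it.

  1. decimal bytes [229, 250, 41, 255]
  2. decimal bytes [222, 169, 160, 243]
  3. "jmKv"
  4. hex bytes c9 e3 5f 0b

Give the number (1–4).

4

Key hex bytes 1e 0a is 2 bytes ≤ B = 6; zero-pad to 6 bytes: K' = 1e 0a 00 00 00 00.
K' ⊕ ipad = 28 3c 36 36 36 36; K' ⊕ opad = 42 56 5c 5c 5c 5c.
m1: inner = H(28 3c 36 36 36 36 e5 fa 29 ff) = a2 a1; tag = H(42 56 5c 5c 5c 5c a2 a1) = 9caf
m2: inner = H(28 3c 36 36 36 36 de a9 a0 f3) = 12 44; tag = H(42 56 5c 5c 5c 5c 12 44) = 0c52
m3: inner = H(28 3c 36 36 36 36 6a 6d 4b 76) = 49 8b; tag = H(42 56 5c 5c 5c 5c 49 8b) = 4399
m4: inner = H(28 3c 36 36 36 36 c9 e3 5f 0b) = bc 96; tag = H(42 56 5c 5c 5c 5c bc 96) = b6a4 ← matches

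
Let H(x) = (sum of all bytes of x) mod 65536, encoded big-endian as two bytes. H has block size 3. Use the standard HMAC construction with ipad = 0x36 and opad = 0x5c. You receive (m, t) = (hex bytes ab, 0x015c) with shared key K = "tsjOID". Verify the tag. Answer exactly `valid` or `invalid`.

valid

Key "tsjOID" = 74 73 6a 4f 49 44 is 6 bytes > B = 3, so hash it first: H(key) = 02 2d, then zero-pad to 3 bytes: K' = 02 2d 00.
K' ⊕ ipad = 34 1b 36; K' ⊕ opad = 5e 71 5c.
Inner hash: sum = 52+27+54+171 = 304 → 01 30.
Outer hash (recomputed tag): sum = 94+113+92+1+48 = 348 → 01 5c.
Recomputed tag = 015c; claimed = 015c → match.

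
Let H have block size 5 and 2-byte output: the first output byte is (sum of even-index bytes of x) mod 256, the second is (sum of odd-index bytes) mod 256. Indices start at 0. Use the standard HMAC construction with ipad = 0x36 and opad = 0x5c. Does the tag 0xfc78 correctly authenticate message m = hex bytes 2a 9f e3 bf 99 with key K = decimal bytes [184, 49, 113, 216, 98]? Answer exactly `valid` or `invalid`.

Key decimal bytes [184, 49, 113, 216, 98] = b8 31 71 d8 62 is exactly B = 5 bytes: K' = b8 31 71 d8 62.
K' ⊕ ipad = 8e 07 47 ee 54; K' ⊕ opad = e4 6d 2d 84 3e.
Inner hash: even-index sum = 647 mod 256 = 135; odd-index sum = 667 mod 256 = 155 → 87 9b.
Outer hash (recomputed tag): even-index sum = 490 mod 256 = 234; odd-index sum = 376 mod 256 = 120 → ea 78.
Recomputed tag = ea78; claimed = fc78 → mismatch.

invalid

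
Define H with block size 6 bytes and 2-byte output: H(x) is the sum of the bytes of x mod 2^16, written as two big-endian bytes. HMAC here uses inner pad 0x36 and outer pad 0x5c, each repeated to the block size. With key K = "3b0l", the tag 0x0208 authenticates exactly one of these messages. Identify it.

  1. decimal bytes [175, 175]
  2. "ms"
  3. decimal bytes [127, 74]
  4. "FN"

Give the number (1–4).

Key "3b0l" = 33 62 30 6c is 4 bytes ≤ B = 6; zero-pad to 6 bytes: K' = 33 62 30 6c 00 00.
K' ⊕ ipad = 05 54 06 5a 36 36; K' ⊕ opad = 6f 3e 6c 30 5c 5c.
m1: inner = H(05 54 06 5a 36 36 af af) = 02 83; tag = H(6f 3e 6c 30 5c 5c 02 83) = 0286
m2: inner = H(05 54 06 5a 36 36 6d 73) = 02 05; tag = H(6f 3e 6c 30 5c 5c 02 05) = 0208 ← matches
m3: inner = H(05 54 06 5a 36 36 7f 4a) = 01 ee; tag = H(6f 3e 6c 30 5c 5c 01 ee) = 02f0
m4: inner = H(05 54 06 5a 36 36 46 4e) = 01 b9; tag = H(6f 3e 6c 30 5c 5c 01 b9) = 02bb

2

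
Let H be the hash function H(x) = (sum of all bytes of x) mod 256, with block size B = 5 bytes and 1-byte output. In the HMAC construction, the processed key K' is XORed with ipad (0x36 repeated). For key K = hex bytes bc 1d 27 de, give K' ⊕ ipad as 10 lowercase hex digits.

Key hex bytes bc 1d 27 de is 4 bytes ≤ B = 5; zero-pad to 5 bytes: K' = bc 1d 27 de 00.
XOR each byte with 0x36: bc⊕36=8a, 1d⊕36=2b, 27⊕36=11, de⊕36=e8, 00⊕36=36.

8a2b11e836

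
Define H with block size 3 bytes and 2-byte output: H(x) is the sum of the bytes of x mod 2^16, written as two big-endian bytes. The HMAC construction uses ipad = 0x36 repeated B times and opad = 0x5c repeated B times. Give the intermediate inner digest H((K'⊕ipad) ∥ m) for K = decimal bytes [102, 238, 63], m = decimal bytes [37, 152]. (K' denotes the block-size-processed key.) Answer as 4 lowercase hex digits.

01ee

Key decimal bytes [102, 238, 63] = 66 ee 3f is exactly B = 3 bytes: K' = 66 ee 3f.
K' ⊕ ipad = 50 d8 09.
Inner input = 50 d8 09 ∥ 25 98.
Inner hash: sum = 80+216+9+37+152 = 494 → 01 ee.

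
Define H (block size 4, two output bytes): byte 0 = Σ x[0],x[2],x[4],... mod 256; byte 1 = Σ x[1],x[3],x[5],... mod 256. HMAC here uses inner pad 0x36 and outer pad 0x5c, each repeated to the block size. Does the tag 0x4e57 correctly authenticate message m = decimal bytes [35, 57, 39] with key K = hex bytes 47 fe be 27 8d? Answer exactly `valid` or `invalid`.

valid

Key hex bytes 47 fe be 27 8d is 5 bytes > B = 4, so hash it first: H(key) = 92 25, then zero-pad to 4 bytes: K' = 92 25 00 00.
K' ⊕ ipad = a4 13 36 36; K' ⊕ opad = ce 79 5c 5c.
Inner hash: even-index sum = 292 mod 256 = 36; odd-index sum = 130 mod 256 = 130 → 24 82.
Outer hash (recomputed tag): even-index sum = 334 mod 256 = 78; odd-index sum = 343 mod 256 = 87 → 4e 57.
Recomputed tag = 4e57; claimed = 4e57 → match.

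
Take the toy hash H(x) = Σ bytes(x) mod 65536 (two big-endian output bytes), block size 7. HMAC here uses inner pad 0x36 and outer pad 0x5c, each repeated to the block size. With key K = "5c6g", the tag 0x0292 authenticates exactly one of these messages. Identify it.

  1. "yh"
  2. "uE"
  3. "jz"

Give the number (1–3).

Key "5c6g" = 35 63 36 67 is 4 bytes ≤ B = 7; zero-pad to 7 bytes: K' = 35 63 36 67 00 00 00.
K' ⊕ ipad = 03 55 00 51 36 36 36; K' ⊕ opad = 69 3f 6a 3b 5c 5c 5c.
m1: inner = H(03 55 00 51 36 36 36 79 68) = 02 2c; tag = H(69 3f 6a 3b 5c 5c 5c 02 2c) = 028f
m2: inner = H(03 55 00 51 36 36 36 75 45) = 02 05; tag = H(69 3f 6a 3b 5c 5c 5c 02 05) = 0268
m3: inner = H(03 55 00 51 36 36 36 6a 7a) = 02 2f; tag = H(69 3f 6a 3b 5c 5c 5c 02 2f) = 0292 ← matches

3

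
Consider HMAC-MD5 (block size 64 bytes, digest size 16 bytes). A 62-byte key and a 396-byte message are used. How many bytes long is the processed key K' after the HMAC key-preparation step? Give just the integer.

Key is 62 ≤ 64 bytes, zero-padded: |K'| = 64.

64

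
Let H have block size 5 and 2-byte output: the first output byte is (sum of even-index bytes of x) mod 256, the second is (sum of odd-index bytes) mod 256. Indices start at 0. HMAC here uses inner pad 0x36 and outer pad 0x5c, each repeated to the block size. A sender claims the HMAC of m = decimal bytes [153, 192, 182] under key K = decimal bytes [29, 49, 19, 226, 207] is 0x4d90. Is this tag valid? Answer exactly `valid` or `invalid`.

invalid

Key decimal bytes [29, 49, 19, 226, 207] = 1d 31 13 e2 cf is exactly B = 5 bytes: K' = 1d 31 13 e2 cf.
K' ⊕ ipad = 2b 07 25 d4 f9; K' ⊕ opad = 41 6d 4f be 93.
Inner hash: even-index sum = 521 mod 256 = 9; odd-index sum = 554 mod 256 = 42 → 09 2a.
Outer hash (recomputed tag): even-index sum = 333 mod 256 = 77; odd-index sum = 308 mod 256 = 52 → 4d 34.
Recomputed tag = 4d34; claimed = 4d90 → mismatch.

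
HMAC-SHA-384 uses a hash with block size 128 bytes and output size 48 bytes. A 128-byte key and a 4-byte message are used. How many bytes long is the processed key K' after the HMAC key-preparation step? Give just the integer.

128

Key is 128 ≤ 128 bytes, zero-padded: |K'| = 128.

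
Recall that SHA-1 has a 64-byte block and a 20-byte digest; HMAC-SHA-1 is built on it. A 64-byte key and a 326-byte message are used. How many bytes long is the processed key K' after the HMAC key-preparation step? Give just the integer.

Key is 64 ≤ 64 bytes, zero-padded: |K'| = 64.

64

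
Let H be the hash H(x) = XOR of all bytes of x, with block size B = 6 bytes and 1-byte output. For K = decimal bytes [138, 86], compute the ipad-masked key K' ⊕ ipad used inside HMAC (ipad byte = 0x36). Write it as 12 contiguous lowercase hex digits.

Key decimal bytes [138, 86] = 8a 56 is 2 bytes ≤ B = 6; zero-pad to 6 bytes: K' = 8a 56 00 00 00 00.
XOR each byte with 0x36: 8a⊕36=bc, 56⊕36=60, 00⊕36=36, 00⊕36=36, 00⊕36=36, 00⊕36=36.

bc6036363636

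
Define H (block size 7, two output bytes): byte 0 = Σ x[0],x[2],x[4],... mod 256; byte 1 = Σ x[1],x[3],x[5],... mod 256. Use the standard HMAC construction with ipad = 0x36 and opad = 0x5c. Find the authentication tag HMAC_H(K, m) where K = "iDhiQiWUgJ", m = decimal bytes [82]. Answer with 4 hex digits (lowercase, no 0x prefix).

1119

Key "iDhiQiWUgJ" = 69 44 68 69 51 69 57 55 67 4a is 10 bytes > B = 7, so hash it first: H(key) = e0 b5, then zero-pad to 7 bytes: K' = e0 b5 00 00 00 00 00.
K' ⊕ ipad = d6 83 36 36 36 36 36.  K' ⊕ opad = bc e9 5c 5c 5c 5c 5c.
Inner input = (K'⊕ipad) ∥ m = d6 83 36 36 36 36 36 ∥ 52.
Inner hash: even-index sum = 376 mod 256 = 120; odd-index sum = 321 mod 256 = 65 → 78 41.
Outer input = (K'⊕opad) ∥ inner = bc e9 5c 5c 5c 5c 5c ∥ 78 41.
Outer hash (tag): even-index sum = 529 mod 256 = 17; odd-index sum = 537 mod 256 = 25 → 11 19.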